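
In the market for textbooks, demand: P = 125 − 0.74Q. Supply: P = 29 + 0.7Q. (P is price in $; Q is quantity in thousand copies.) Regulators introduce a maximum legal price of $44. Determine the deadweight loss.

$1473.47 thousand

Competitive equilibrium: 125 − 0.74Q = 29 + 0.7Q → Q* = 66.6667, P* = 75.6667.
At the ceiling P = 44, quantity supplied = (44 − 29)/0.7 = 21.4286.
Willingness to pay at Q' = 21.4286: 125 − 0.74·21.4286 = 109.1428.
ΔQ = 66.6667 − 21.4286 = 45.2381; wedge = 109.1428 − 44 = 65.1428.
Welfare loss = ½ × 45.2381 × 65.1428 = $1473.47 thousand.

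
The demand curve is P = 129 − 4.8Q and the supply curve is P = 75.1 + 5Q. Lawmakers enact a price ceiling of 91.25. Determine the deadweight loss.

25.25

Competitive equilibrium: 129 − 4.8Q = 75.1 + 5Q → Q* = 5.5, P* = 102.6.
At the ceiling P = 91.25, quantity supplied = (91.25 − 75.1)/5 = 3.23.
Willingness to pay at Q' = 3.23: 129 − 4.8·3.23 = 113.496.
ΔQ = 5.5 − 3.23 = 2.27; wedge = 113.496 − 91.25 = 22.246.
Welfare loss = ½ × 2.27 × 22.246 = 25.25.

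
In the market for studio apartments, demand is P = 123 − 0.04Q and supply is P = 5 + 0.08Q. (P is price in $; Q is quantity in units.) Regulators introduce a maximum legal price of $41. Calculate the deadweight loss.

Competitive equilibrium: 123 − 0.04Q = 5 + 0.08Q → Q* = 983.3333, P* = 83.6667.
At the ceiling P = 41, quantity supplied = (41 − 5)/0.08 = 450.
Willingness to pay at Q' = 450: 123 − 0.04·450 = 105.
ΔQ = 983.3333 − 450 = 533.3333; wedge = 105 − 41 = 64.
Deadweight loss = ½ × 533.3333 × 64 = $17066.67.

$17066.67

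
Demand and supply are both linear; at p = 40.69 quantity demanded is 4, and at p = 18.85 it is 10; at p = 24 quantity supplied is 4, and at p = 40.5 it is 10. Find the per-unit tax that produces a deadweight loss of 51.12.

25.56

Demand slope = (18.85 − 40.69)/(10 − 4) = −3.64, so p = 55.25 − 3.64q.
Supply slope = (40.5 − 24)/(10 − 4) = 2.75, so p = 13 + 2.75q.
Competitive equilibrium: 55.25 − 3.64q = 13 + 2.75q → q* = 6.6119, p* = 31.1827.
A tax t gives Δq = t/6.39 and wedge t, so DWL = t²/12.78.
t²/12.78 = 51.12 → t² = 653.3136 → t = 25.56.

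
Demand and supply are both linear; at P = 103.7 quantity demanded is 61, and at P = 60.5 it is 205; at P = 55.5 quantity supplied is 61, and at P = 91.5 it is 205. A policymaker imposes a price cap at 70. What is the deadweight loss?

241.54

Demand slope = (60.5 − 103.7)/(205 − 61) = −0.3, so P = 122 − 0.3Q.
Supply slope = (91.5 − 55.5)/(205 − 61) = 0.25, so P = 40.25 + 0.25Q.
Competitive equilibrium: 122 − 0.3Q = 40.25 + 0.25Q → Q* = 148.6364, P* = 77.4091.
At the ceiling P = 70, quantity supplied = (70 − 40.25)/0.25 = 119.
Willingness to pay at Q' = 119: 122 − 0.3·119 = 86.3.
ΔQ = 148.6364 − 119 = 29.6364; wedge = 86.3 − 70 = 16.3.
Welfare loss = ½ × 29.6364 × 16.3 = 241.54.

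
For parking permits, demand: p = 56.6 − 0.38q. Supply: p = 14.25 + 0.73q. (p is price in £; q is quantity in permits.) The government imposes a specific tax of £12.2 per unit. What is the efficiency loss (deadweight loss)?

Competitive equilibrium: 56.6 − 0.38q = 14.25 + 0.73q → q* = 38.1532, p* = 42.1018.
With the tax, the buyer price exceeds the seller price by 12.2: (56.6 − 0.38q) − (14.25 + 0.73q) = 12.2 → q' = 27.1622.
Δq = 38.1532 − 27.1622 = 10.991; the wedge equals the tax, 12.2.
Deadweight loss = ½ × 10.991 × 12.2 = £67.05.

£67.05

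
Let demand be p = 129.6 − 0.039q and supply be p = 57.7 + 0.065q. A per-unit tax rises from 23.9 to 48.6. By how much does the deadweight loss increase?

8609.375

Competitive equilibrium: 129.6 − 0.039q = 57.7 + 0.065q → q* = 691.3462, p* = 102.6375.
For a per-unit tax t: Δq = t/0.104, so DWL = ½·t·(t/0.104) = t²/0.208.
At t = 23.9: DWL = 2746.202. At t = 48.6: DWL = 11355.577.
Increase = 11355.577 − 2746.202 = 8609.375.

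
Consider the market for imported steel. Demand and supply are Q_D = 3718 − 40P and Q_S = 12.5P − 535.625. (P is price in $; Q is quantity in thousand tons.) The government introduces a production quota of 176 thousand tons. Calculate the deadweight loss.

In inverse form: demand P = 92.95 − 0.025Q, supply P = 42.85 + 0.08Q.
Competitive equilibrium: 92.95 − 0.025Q = 42.85 + 0.08Q → Q* = 477.1429, P* = 81.0214.
At Q = 176: demand price = 92.95 − 0.025·176 = 88.55; supply price = 42.85 + 0.08·176 = 56.93.
ΔQ = 477.1429 − 176 = 301.1429; wedge = 88.55 − 56.93 = 31.62.
DWL = ½ × 301.1429 × 31.62 = $4761.07 thousand.

$4761.07 thousand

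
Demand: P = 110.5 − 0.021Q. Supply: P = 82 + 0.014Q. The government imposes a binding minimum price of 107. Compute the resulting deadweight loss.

Competitive equilibrium: 110.5 − 0.021Q = 82 + 0.014Q → Q* = 814.28571, P* = 93.4.
At the floor P = 107, quantity demanded = (110.5 − 107)/0.021 = 166.66667.
Sellers' marginal cost at Q' = 166.66667: 82 + 0.014·166.66667 = 84.33333.
ΔQ = 814.28571 − 166.66667 = 647.61904; wedge = 107 − 84.33333 = 22.66667.
Welfare loss = ½ × 647.61904 × 22.66667 = 7339.68.

7339.68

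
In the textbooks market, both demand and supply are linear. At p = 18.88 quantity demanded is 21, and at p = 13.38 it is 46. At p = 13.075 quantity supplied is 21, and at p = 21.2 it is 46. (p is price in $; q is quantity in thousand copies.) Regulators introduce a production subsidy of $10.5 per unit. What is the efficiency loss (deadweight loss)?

$101.15 thousand

Demand slope = (13.38 − 18.88)/(46 − 21) = −0.22, so p = 23.5 − 0.22q.
Supply slope = (21.2 − 13.075)/(46 − 21) = 0.325, so p = 6.25 + 0.325q.
Competitive equilibrium: 23.5 − 0.22q = 6.25 + 0.325q → q* = 31.6514, p* = 16.5367.
The subsidy lowers effective supply by 10.5: p = 0.325q − 4.25.
New quantity: 23.5 − 0.22q = 0.325q − 4.25 → q' = 50.9174.
Overproduction Δq = 50.9174 − 31.6514 = 19.266; wedge = subsidy = 10.5.
Deadweight loss = ½ × 19.266 × 10.5 = $101.15 thousand.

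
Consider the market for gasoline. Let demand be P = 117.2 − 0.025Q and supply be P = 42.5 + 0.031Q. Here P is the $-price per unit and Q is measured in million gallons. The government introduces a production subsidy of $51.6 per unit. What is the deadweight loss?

$23772.86 million

Competitive equilibrium: 117.2 − 0.025Q = 42.5 + 0.031Q → Q* = 1333.9286, P* = 83.8518.
The subsidy lowers effective supply by 51.6: P = 0.031Q − 9.1.
New quantity: 117.2 − 0.025Q = 0.031Q − 9.1 → Q' = 2255.3571.
Overproduction ΔQ = 2255.3571 − 1333.9286 = 921.4285; wedge = subsidy = 51.6.
The triangle = ½ × 921.4285 × 51.6 = $23772.86 million.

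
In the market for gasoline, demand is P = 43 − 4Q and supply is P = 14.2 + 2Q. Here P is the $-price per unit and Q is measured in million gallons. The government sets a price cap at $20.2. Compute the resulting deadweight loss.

Competitive equilibrium: 43 − 4Q = 14.2 + 2Q → Q* = 4.8, P* = 23.8.
At the ceiling P = 20.2, quantity supplied = (20.2 − 14.2)/2 = 3.
Willingness to pay at Q' = 3: 43 − 4·3 = 31.
ΔQ = 4.8 − 3 = 1.8; wedge = 31 − 20.2 = 10.8.
DWL = ½ × 1.8 × 10.8 = $9.72 million.

$9.72 million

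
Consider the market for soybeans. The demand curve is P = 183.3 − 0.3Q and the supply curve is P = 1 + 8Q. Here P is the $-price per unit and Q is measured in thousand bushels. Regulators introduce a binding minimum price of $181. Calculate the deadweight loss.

Competitive equilibrium: 183.3 − 0.3Q = 1 + 8Q → Q* = 21.9639, P* = 176.7108.
At the floor P = 181, quantity demanded = (183.3 − 181)/0.3 = 7.6667.
Sellers' marginal cost at Q' = 7.6667: 1 + 8·7.6667 = 62.3336.
ΔQ = 21.9639 − 7.6667 = 14.2972; wedge = 181 − 62.3336 = 118.6664.
DWL = ½ × 14.2972 × 118.6664 = $848.30 thousand.

$848.30 thousand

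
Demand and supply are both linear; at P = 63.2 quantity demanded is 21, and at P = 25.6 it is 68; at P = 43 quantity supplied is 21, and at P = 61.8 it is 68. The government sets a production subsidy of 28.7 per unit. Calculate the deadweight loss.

Demand slope = (25.6 − 63.2)/(68 − 21) = −0.8, so P = 80 − 0.8Q.
Supply slope = (61.8 − 43)/(68 − 21) = 0.4, so P = 34.6 + 0.4Q.
Competitive equilibrium: 80 − 0.8Q = 34.6 + 0.4Q → Q* = 37.8333, P* = 49.7333.
The subsidy lowers effective supply by 28.7: P = 5.9 + 0.4Q.
New quantity: 80 − 0.8Q = 5.9 + 0.4Q → Q' = 61.75.
Overproduction ΔQ = 61.75 − 37.8333 = 23.9167; wedge = subsidy = 28.7.
The triangle = ½ × 23.9167 × 28.7 = 343.20.

343.20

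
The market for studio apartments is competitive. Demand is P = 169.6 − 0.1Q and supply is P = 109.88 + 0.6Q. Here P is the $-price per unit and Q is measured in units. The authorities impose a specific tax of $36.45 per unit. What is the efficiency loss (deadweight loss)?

$949

Competitive equilibrium: 169.6 − 0.1Q = 109.88 + 0.6Q → Q* = 85.3143, P* = 161.0686.
With the tax, the buyer price exceeds the seller price by 36.45: (169.6 − 0.1Q) − (109.88 + 0.6Q) = 36.45 → Q' = 33.2429.
ΔQ = 85.3143 − 33.2429 = 52.0714; the wedge equals the tax, 36.45.
The triangle = ½ × 52.0714 × 36.45 = $949.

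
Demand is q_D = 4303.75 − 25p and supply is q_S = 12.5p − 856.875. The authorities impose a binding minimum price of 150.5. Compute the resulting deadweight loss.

6224.26

In inverse form: demand p = 172.15 − 0.04q, supply p = 68.55 + 0.08q.
Competitive equilibrium: 172.15 − 0.04q = 68.55 + 0.08q → q* = 863.3333, p* = 137.6167.
At the floor p = 150.5, quantity demanded = (172.15 − 150.5)/0.04 = 541.25.
Sellers' marginal cost at q' = 541.25: 68.55 + 0.08·541.25 = 111.85.
Δq = 863.3333 − 541.25 = 322.0833; wedge = 150.5 − 111.85 = 38.65.
The triangle = ½ × 322.0833 × 38.65 = 6224.26.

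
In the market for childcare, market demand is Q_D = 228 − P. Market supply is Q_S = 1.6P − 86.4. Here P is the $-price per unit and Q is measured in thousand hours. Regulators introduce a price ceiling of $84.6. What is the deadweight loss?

In inverse form: demand P = 228 − Q, supply P = 54 + 0.625Q.
Competitive equilibrium: 228 − Q = 54 + 0.625Q → Q* = 107.0769, P* = 120.9231.
At the ceiling P = 84.6, quantity supplied = (84.6 − 54)/0.625 = 48.96.
Willingness to pay at Q' = 48.96: 228 − 1·48.96 = 179.04.
ΔQ = 107.0769 − 48.96 = 58.1169; wedge = 179.04 − 84.6 = 94.44.
The triangle = ½ × 58.1169 × 94.44 = $2744.28 thousand.

$2744.28 thousand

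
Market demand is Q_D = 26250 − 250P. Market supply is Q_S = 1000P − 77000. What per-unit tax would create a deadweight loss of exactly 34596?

In inverse form: demand P = 105 − 0.004Q, supply P = 77 + 0.001Q.
Competitive equilibrium: 105 − 0.004Q = 77 + 0.001Q → Q* = 5600, P* = 82.6.
A tax t gives ΔQ = t/0.005 and wedge t, so DWL = t²/0.01.
t²/0.01 = 34596 → t² = 345.96 → t = 18.6.

18.6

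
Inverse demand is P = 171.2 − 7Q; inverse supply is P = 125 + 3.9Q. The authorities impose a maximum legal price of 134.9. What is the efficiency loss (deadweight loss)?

15.75

Competitive equilibrium: 171.2 − 7Q = 125 + 3.9Q → Q* = 4.2385, P* = 141.5303.
At the ceiling P = 134.9, quantity supplied = (134.9 − 125)/3.9 = 2.5385.
Willingness to pay at Q' = 2.5385: 171.2 − 7·2.5385 = 153.4305.
ΔQ = 4.2385 − 2.5385 = 1.7; wedge = 153.4305 − 134.9 = 18.5305.
DWL = ½ × 1.7 × 18.5305 = 15.75.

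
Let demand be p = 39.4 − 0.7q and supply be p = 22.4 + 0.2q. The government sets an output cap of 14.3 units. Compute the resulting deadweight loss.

9.48

Competitive equilibrium: 39.4 − 0.7q = 22.4 + 0.2q → q* = 18.8889, p* = 26.1778.
At q = 14.3: demand price = 39.4 − 0.7·14.3 = 29.39; supply price = 22.4 + 0.2·14.3 = 25.26.
Δq = 18.8889 − 14.3 = 4.5889; wedge = 29.39 − 25.26 = 4.13.
Welfare loss = ½ × 4.5889 × 4.13 = 9.48.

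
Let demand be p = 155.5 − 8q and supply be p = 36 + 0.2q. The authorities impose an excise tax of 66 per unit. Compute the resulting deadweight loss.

265.61

Competitive equilibrium: 155.5 − 8q = 36 + 0.2q → q* = 14.5732, p* = 38.9146.
With the tax, the buyer price exceeds the seller price by 66: (155.5 − 8q) − (36 + 0.2q) = 66 → q' = 6.5244.
Δq = 14.5732 − 6.5244 = 8.0488; the wedge equals the tax, 66.
DWL = ½ × 8.0488 × 66 = 265.61.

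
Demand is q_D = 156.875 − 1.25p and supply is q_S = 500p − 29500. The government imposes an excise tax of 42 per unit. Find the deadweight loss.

1099.75

In inverse form: demand p = 125.5 − 0.8q, supply p = 59 + 0.002q.
Competitive equilibrium: 125.5 − 0.8q = 59 + 0.002q → q* = 82.9177, p* = 59.1658.
With the tax, the buyer price exceeds the seller price by 42: (125.5 − 0.8q) − (59 + 0.002q) = 42 → q' = 30.5486.
Δq = 82.9177 − 30.5486 = 52.3691; the wedge equals the tax, 42.
The triangle = ½ × 52.3691 × 42 = 1099.75.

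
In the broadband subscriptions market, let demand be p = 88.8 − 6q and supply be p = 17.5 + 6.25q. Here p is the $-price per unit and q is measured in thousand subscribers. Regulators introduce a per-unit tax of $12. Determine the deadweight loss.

$5.88 thousand

Competitive equilibrium: 88.8 − 6q = 17.5 + 6.25q → q* = 5.8204, p* = 53.8776.
With the tax, the buyer price exceeds the seller price by 12: (88.8 − 6q) − (17.5 + 6.25q) = 12 → q' = 4.8408.
Δq = 5.8204 − 4.8408 = 0.9796; the wedge equals the tax, 12.
DWL = ½ × 0.9796 × 12 = $5.88 thousand.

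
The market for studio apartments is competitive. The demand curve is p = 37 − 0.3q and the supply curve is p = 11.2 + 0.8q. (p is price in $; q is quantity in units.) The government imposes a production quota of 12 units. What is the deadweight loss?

Competitive equilibrium: 37 − 0.3q = 11.2 + 0.8q → q* = 23.4545, p* = 29.9636.
At q = 12: demand price = 37 − 0.3·12 = 33.4; supply price = 11.2 + 0.8·12 = 20.8.
Δq = 23.4545 − 12 = 11.4545; wedge = 33.4 − 20.8 = 12.6.
The triangle = ½ × 11.4545 × 12.6 = $72.16.

$72.16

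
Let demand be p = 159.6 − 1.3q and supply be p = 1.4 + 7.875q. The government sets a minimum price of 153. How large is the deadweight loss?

Competitive equilibrium: 159.6 − 1.3q = 1.4 + 7.875q → q* = 17.2425, p* = 137.1847.
At the floor p = 153, quantity demanded = (159.6 − 153)/1.3 = 5.0769.
Sellers' marginal cost at q' = 5.0769: 1.4 + 7.875·5.0769 = 41.3806.
Δq = 17.2425 − 5.0769 = 12.1656; wedge = 153 − 41.3806 = 111.6194.
Deadweight loss = ½ × 12.1656 × 111.6194 = 678.96.

678.96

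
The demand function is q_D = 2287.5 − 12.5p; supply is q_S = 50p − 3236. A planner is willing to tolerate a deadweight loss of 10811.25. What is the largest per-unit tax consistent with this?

46.5

In inverse form: demand p = 183 − 0.08q, supply p = 64.72 + 0.02q.
Competitive equilibrium: 183 − 0.08q = 64.72 + 0.02q → q* = 1182.8, p* = 88.376.
A tax t gives Δq = t/0.1 and wedge t, so DWL = t²/0.2.
t²/0.2 = 10811.25 → t² = 2162.25 → t = 46.5.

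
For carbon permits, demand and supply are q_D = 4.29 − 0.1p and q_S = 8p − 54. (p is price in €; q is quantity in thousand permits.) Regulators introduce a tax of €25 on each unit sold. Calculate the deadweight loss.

In inverse form: demand p = 42.9 − 10q, supply p = 6.75 + 0.125q.
Competitive equilibrium: 42.9 − 10q = 6.75 + 0.125q → q* = 3.57037, p* = 7.1963.
With the tax, the buyer price exceeds the seller price by 25: (42.9 − 10q) − (6.75 + 0.125q) = 25 → q' = 1.10123.
Δq = 3.57037 − 1.10123 = 2.46914; the wedge equals the tax, 25.
Welfare loss = ½ × 2.46914 × 25 = €30.86 thousand.

€30.86 thousand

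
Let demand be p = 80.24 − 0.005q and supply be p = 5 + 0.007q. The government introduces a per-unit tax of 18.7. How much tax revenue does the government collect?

88108.17

Competitive equilibrium: 80.24 − 0.005q = 5 + 0.007q → q* = 6270, p* = 48.89.
With the tax, the buyer price exceeds the seller price by 18.7: (80.24 − 0.005q) − (5 + 0.007q) = 18.7 → q' = 4711.6667.
Tax revenue = 18.7 × 4711.6667 = 88108.17.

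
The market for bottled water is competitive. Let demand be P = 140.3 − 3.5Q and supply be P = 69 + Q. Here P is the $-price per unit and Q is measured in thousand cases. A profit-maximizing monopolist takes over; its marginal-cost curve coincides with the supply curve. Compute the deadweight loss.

$108.12 thousand

Competitive equilibrium: 140.3 − 3.5Q = 69 + Q → Q* = 15.8444, P* = 84.8444.
Marginal revenue: MR = 140.3 − 7Q. Set MR = MC: 140.3 − 7Q = 69 + Q → Q_m = 8.9125.
Price P_m = 140.3 − 3.5·8.9125 = 109.1063; MC(Q_m) = 69 + 1·8.9125 = 77.9125.
Competitive Q* = 15.8444, so ΔQ = 6.9319; wedge = 109.1063 − 77.9125 = 31.1938.
Deadweight loss = ½ × 6.9319 × 31.1938 = $108.12 thousand.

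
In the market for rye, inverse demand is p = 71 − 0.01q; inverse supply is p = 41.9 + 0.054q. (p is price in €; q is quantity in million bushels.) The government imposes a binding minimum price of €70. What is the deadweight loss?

Competitive equilibrium: 71 − 0.01q = 41.9 + 0.054q → q* = 454.6875, p* = 66.4531.
At the floor p = 70, quantity demanded = (71 − 70)/0.01 = 100.
Sellers' marginal cost at q' = 100: 41.9 + 0.054·100 = 47.3.
Δq = 454.6875 − 100 = 354.6875; wedge = 70 − 47.3 = 22.7.
DWL = ½ × 354.6875 × 22.7 = €4025.70 million.

€4025.70 million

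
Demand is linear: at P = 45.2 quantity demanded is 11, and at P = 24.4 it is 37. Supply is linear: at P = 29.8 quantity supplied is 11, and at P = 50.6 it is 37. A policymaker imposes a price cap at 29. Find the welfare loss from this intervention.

90.31

Demand slope = (24.4 − 45.2)/(37 − 11) = −0.8, so P = 54 − 0.8Q.
Supply slope = (50.6 − 29.8)/(37 − 11) = 0.8, so P = 21 + 0.8Q.
Competitive equilibrium: 54 − 0.8Q = 21 + 0.8Q → Q* = 20.625, P* = 37.5.
At the ceiling P = 29, quantity supplied = (29 − 21)/0.8 = 10.
Willingness to pay at Q' = 10: 54 − 0.8·10 = 46.
ΔQ = 20.625 − 10 = 10.625; wedge = 46 − 29 = 17.
The triangle = ½ × 10.625 × 17 = 90.31.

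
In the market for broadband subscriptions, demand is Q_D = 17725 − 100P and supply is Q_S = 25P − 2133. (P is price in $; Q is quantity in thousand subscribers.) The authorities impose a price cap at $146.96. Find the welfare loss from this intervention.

In inverse form: demand P = 177.25 − 0.01Q, supply P = 85.32 + 0.04Q.
Competitive equilibrium: 177.25 − 0.01Q = 85.32 + 0.04Q → Q* = 1838.6, P* = 158.864.
At the ceiling P = 146.96, quantity supplied = (146.96 − 85.32)/0.04 = 1541.
Willingness to pay at Q' = 1541: 177.25 − 0.01·1541 = 161.84.
ΔQ = 1838.6 − 1541 = 297.6; wedge = 161.84 − 146.96 = 14.88.
Welfare loss = ½ × 297.6 × 14.88 = $2214.144 thousand.

$2214.144 thousand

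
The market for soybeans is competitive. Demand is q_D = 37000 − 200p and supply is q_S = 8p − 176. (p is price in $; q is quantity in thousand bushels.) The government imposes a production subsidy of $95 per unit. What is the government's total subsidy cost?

$188538.46 thousand

In inverse form: demand p = 185 − 0.005q, supply p = 22 + 0.125q.
Competitive equilibrium: 185 − 0.005q = 22 + 0.125q → q* = 1253.8462, p* = 178.7308.
The subsidy lowers effective supply by 95: p = 0.125q − 73.
New quantity: 185 − 0.005q = 0.125q − 73 → q' = 1984.6154.
Total subsidy cost = 95 × 1984.6154 = $188538.46 thousand.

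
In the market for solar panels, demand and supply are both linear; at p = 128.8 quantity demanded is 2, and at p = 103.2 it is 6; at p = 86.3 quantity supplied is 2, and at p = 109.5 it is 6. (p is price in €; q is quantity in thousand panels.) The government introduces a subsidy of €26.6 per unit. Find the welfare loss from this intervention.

€29 thousand

Demand slope = (103.2 − 128.8)/(6 − 2) = −6.4, so p = 141.6 − 6.4q.
Supply slope = (109.5 − 86.3)/(6 − 2) = 5.8, so p = 74.7 + 5.8q.
Competitive equilibrium: 141.6 − 6.4q = 74.7 + 5.8q → q* = 5.4836, p* = 106.5049.
The subsidy lowers effective supply by 26.6: p = 48.1 + 5.8q.
New quantity: 141.6 − 6.4q = 48.1 + 5.8q → q' = 7.6639.
Overproduction Δq = 7.6639 − 5.4836 = 2.1803; wedge = subsidy = 26.6.
DWL = ½ × 2.1803 × 26.6 = €29 thousand.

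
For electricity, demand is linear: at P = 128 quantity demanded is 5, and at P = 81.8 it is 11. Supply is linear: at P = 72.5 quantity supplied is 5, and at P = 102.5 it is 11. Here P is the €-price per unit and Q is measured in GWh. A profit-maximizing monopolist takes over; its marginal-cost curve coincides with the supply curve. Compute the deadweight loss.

Demand slope = (81.8 − 128)/(11 − 5) = −7.7, so P = 166.5 − 7.7Q.
Supply slope = (102.5 − 72.5)/(11 − 5) = 5, so P = 47.5 + 5Q.
Competitive equilibrium: 166.5 − 7.7Q = 47.5 + 5Q → Q* = 9.3701, P* = 94.3504.
Marginal revenue: MR = 166.5 − 15.4Q. Set MR = MC: 166.5 − 15.4Q = 47.5 + 5Q → Q_m = 5.8333.
Price P_m = 166.5 − 7.7·5.8333 = 121.5836; MC(Q_m) = 47.5 + 5·5.8333 = 76.6665.
Competitive Q* = 9.3701, so ΔQ = 3.5368; wedge = 121.5836 − 76.6665 = 44.9171.
DWL = ½ × 3.5368 × 44.9171 = €79.43.

€79.43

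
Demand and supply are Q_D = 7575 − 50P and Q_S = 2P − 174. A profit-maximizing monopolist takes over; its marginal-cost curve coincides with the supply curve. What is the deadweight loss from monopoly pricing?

5.49

In inverse form: demand P = 151.5 − 0.02Q, supply P = 87 + 0.5Q.
Competitive equilibrium: 151.5 − 0.02Q = 87 + 0.5Q → Q* = 124.0385, P* = 149.0192.
Marginal revenue: MR = 151.5 − 0.04Q. Set MR = MC: 151.5 − 0.04Q = 87 + 0.5Q → Q_m = 119.4444.
Price P_m = 151.5 − 0.02·119.4444 = 149.1111; MC(Q_m) = 87 + 0.5·119.4444 = 146.7222.
Competitive Q* = 124.0385, so ΔQ = 4.5941; wedge = 149.1111 − 146.7222 = 2.3889.
Deadweight loss = ½ × 4.5941 × 2.3889 = 5.49.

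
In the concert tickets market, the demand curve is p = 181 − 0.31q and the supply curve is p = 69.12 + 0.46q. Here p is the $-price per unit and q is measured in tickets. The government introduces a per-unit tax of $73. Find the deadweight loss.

$3460.39

Competitive equilibrium: 181 − 0.31q = 69.12 + 0.46q → q* = 145.2987, p* = 135.9574.
With the tax, the buyer price exceeds the seller price by 73: (181 − 0.31q) − (69.12 + 0.46q) = 73 → q' = 50.4935.
Δq = 145.2987 − 50.4935 = 94.8052; the wedge equals the tax, 73.
DWL = ½ × 94.8052 × 73 = $3460.39.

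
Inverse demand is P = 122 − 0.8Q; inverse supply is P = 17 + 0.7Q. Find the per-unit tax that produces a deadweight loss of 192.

24

Competitive equilibrium: 122 − 0.8Q = 17 + 0.7Q → Q* = 70, P* = 66.
A tax t gives ΔQ = t/1.5 and wedge t, so DWL = t²/3.
t²/3 = 192 → t² = 576 → t = 24.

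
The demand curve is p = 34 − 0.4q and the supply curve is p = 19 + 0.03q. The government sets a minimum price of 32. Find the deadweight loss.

192

Competitive equilibrium: 34 − 0.4q = 19 + 0.03q → q* = 34.8837, p* = 20.0465.
At the floor p = 32, quantity demanded = (34 − 32)/0.4 = 5.
Sellers' marginal cost at q' = 5: 19 + 0.03·5 = 19.15.
Δq = 34.8837 − 5 = 29.8837; wedge = 32 − 19.15 = 12.85.
DWL = ½ × 29.8837 × 12.85 = 192.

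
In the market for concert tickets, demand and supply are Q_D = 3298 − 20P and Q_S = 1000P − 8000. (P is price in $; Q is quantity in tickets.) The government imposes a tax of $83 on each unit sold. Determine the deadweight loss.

$67539.22

In inverse form: demand P = 164.9 − 0.05Q, supply P = 8 + 0.001Q.
Competitive equilibrium: 164.9 − 0.05Q = 8 + 0.001Q → Q* = 3076.4706, P* = 11.0765.
With the tax, the buyer price exceeds the seller price by 83: (164.9 − 0.05Q) − (8 + 0.001Q) = 83 → Q' = 1449.0196.
ΔQ = 3076.4706 − 1449.0196 = 1627.451; the wedge equals the tax, 83.
DWL = ½ × 1627.451 × 83 = $67539.22.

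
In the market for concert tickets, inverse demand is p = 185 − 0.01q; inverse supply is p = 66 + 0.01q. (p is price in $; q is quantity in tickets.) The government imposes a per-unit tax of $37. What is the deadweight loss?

$34225

Competitive equilibrium: 185 − 0.01q = 66 + 0.01q → q* = 5950, p* = 125.5.
With the tax, the buyer price exceeds the seller price by 37: (185 − 0.01q) − (66 + 0.01q) = 37 → q' = 4100.
Δq = 5950 − 4100 = 1850; the wedge equals the tax, 37.
Deadweight loss = ½ × 1850 × 37 = $34225.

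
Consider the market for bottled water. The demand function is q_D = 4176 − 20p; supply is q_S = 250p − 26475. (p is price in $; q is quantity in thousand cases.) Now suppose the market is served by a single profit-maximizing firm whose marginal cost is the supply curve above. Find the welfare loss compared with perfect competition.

In inverse form: demand p = 208.8 − 0.05q, supply p = 105.9 + 0.004q.
Competitive equilibrium: 208.8 − 0.05q = 105.9 + 0.004q → q* = 1905.55556, p* = 113.52222.
Marginal revenue: MR = 208.8 − 0.1q. Set MR = MC: 208.8 − 0.1q = 105.9 + 0.004q → q_m = 989.42308.
Price p_m = 208.8 − 0.05·989.42308 = 159.32885; MC(q_m) = 105.9 + 0.004·989.42308 = 109.85769.
Competitive q* = 1905.55556, so Δq = 916.13248; wedge = 159.32885 − 109.85769 = 49.47116.
DWL = ½ × 916.13248 × 49.47116 = $22661.07 thousand.

$22661.07 thousand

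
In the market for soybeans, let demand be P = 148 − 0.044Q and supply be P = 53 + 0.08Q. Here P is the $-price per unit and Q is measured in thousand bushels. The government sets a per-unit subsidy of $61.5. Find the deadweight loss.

Competitive equilibrium: 148 − 0.044Q = 53 + 0.08Q → Q* = 766.129, P* = 114.2903.
The subsidy lowers effective supply by 61.5: P = 0.08Q − 8.5.
New quantity: 148 − 0.044Q = 0.08Q − 8.5 → Q' = 1262.0968.
Overproduction ΔQ = 1262.0968 − 766.129 = 495.9678; wedge = subsidy = 61.5.
Welfare loss = ½ × 495.9678 × 61.5 = $15251.01 thousand.

$15251.01 thousand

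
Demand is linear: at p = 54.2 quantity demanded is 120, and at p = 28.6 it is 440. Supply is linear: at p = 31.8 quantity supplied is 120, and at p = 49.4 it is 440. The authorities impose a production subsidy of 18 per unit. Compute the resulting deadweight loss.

Demand slope = (28.6 − 54.2)/(440 − 120) = −0.08, so p = 63.8 − 0.08q.
Supply slope = (49.4 − 31.8)/(440 − 120) = 0.055, so p = 25.2 + 0.055q.
Competitive equilibrium: 63.8 − 0.08q = 25.2 + 0.055q → q* = 285.9259, p* = 40.9259.
The subsidy lowers effective supply by 18: p = 7.2 + 0.055q.
New quantity: 63.8 − 0.08q = 7.2 + 0.055q → q' = 419.2593.
Overproduction Δq = 419.2593 − 285.9259 = 133.3334; wedge = subsidy = 18.
The triangle = ½ × 133.3334 × 18 = 1200.

1200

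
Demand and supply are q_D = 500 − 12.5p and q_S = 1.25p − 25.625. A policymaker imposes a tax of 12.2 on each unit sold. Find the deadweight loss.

84.57

In inverse form: demand p = 40 − 0.08q, supply p = 20.5 + 0.8q.
Competitive equilibrium: 40 − 0.08q = 20.5 + 0.8q → q* = 22.1591, p* = 38.2273.
With the tax, the buyer price exceeds the seller price by 12.2: (40 − 0.08q) − (20.5 + 0.8q) = 12.2 → q' = 8.2955.
Δq = 22.1591 − 8.2955 = 13.8636; the wedge equals the tax, 12.2.
DWL = ½ × 13.8636 × 12.2 = 84.57.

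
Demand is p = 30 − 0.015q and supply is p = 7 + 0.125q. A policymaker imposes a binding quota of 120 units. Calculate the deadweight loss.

Competitive equilibrium: 30 − 0.015q = 7 + 0.125q → q* = 164.2857, p* = 27.5357.
At q = 120: demand price = 30 − 0.015·120 = 28.2; supply price = 7 + 0.125·120 = 22.
Δq = 164.2857 − 120 = 44.2857; wedge = 28.2 − 22 = 6.2.
The triangle = ½ × 44.2857 × 6.2 = 137.29.

137.29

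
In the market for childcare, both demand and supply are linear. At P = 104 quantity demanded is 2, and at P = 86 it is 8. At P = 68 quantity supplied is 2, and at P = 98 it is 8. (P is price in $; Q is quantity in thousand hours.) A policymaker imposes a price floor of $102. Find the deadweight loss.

Demand slope = (86 − 104)/(8 − 2) = −3, so P = 110 − 3Q.
Supply slope = (98 − 68)/(8 − 2) = 5, so P = 58 + 5Q.
Competitive equilibrium: 110 − 3Q = 58 + 5Q → Q* = 6.5, P* = 90.5.
At the floor P = 102, quantity demanded = (110 − 102)/3 = 2.6667.
Sellers' marginal cost at Q' = 2.6667: 58 + 5·2.6667 = 71.3335.
ΔQ = 6.5 − 2.6667 = 3.8333; wedge = 102 − 71.3335 = 30.6665.
The triangle = ½ × 3.8333 × 30.6665 = $58.78 thousand.

$58.78 thousand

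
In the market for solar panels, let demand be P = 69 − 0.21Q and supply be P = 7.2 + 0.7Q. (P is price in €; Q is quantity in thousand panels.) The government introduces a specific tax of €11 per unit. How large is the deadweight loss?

€66.48 thousand

Competitive equilibrium: 69 − 0.21Q = 7.2 + 0.7Q → Q* = 67.9121, P* = 54.7385.
With the tax, the buyer price exceeds the seller price by 11: (69 − 0.21Q) − (7.2 + 0.7Q) = 11 → Q' = 55.8242.
ΔQ = 67.9121 − 55.8242 = 12.0879; the wedge equals the tax, 11.
Welfare loss = ½ × 12.0879 × 11 = €66.48 thousand.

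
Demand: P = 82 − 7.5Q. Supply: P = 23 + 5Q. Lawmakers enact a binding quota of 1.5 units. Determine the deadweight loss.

Competitive equilibrium: 82 − 7.5Q = 23 + 5Q → Q* = 4.72, P* = 46.6.
At Q = 1.5: demand price = 82 − 7.5·1.5 = 70.75; supply price = 23 + 5·1.5 = 30.5.
ΔQ = 4.72 − 1.5 = 3.22; wedge = 70.75 − 30.5 = 40.25.
DWL = ½ × 3.22 × 40.25 = 64.80.

64.80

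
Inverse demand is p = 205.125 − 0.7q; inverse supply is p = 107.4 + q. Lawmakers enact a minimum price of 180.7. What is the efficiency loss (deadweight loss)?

Competitive equilibrium: 205.125 − 0.7q = 107.4 + q → q* = 57.48529, p* = 164.88529.
At the floor p = 180.7, quantity demanded = (205.125 − 180.7)/0.7 = 34.89286.
Sellers' marginal cost at q' = 34.89286: 107.4 + 1·34.89286 = 142.29286.
Δq = 57.48529 − 34.89286 = 22.59243; wedge = 180.7 − 142.29286 = 38.40714.
Welfare loss = ½ × 22.59243 × 38.40714 = 433.86.

433.86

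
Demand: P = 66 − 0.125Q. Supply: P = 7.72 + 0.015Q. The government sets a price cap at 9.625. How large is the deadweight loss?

Competitive equilibrium: 66 − 0.125Q = 7.72 + 0.015Q → Q* = 416.2857, P* = 13.9643.
At the ceiling P = 9.625, quantity supplied = (9.625 − 7.72)/0.015 = 127.
Willingness to pay at Q' = 127: 66 − 0.125·127 = 50.125.
ΔQ = 416.2857 − 127 = 289.2857; wedge = 50.125 − 9.625 = 40.5.
Deadweight loss = ½ × 289.2857 × 40.5 = 5858.04.

5858.04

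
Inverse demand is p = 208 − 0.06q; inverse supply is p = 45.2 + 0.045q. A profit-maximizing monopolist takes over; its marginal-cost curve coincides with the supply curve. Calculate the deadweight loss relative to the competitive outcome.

16688.76

Competitive equilibrium: 208 − 0.06q = 45.2 + 0.045q → q* = 1550.4762, p* = 114.9714.
Marginal revenue: MR = 208 − 0.12q. Set MR = MC: 208 − 0.12q = 45.2 + 0.045q → q_m = 986.6667.
Price p_m = 208 − 0.06·986.6667 = 148.8; MC(q_m) = 45.2 + 0.045·986.6667 = 89.6.
Competitive q* = 1550.4762, so Δq = 563.8095; wedge = 148.8 − 89.6 = 59.2.
The triangle = ½ × 563.8095 × 59.2 = 16688.76.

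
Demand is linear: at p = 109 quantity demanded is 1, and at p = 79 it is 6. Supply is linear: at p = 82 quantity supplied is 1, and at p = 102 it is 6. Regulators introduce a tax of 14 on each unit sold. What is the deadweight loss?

9.80

Demand slope = (79 − 109)/(6 − 1) = −6, so p = 115 − 6q.
Supply slope = (102 − 82)/(6 − 1) = 4, so p = 78 + 4q.
Competitive equilibrium: 115 − 6q = 78 + 4q → q* = 3.7, p* = 92.8.
With the tax, the buyer price exceeds the seller price by 14: (115 − 6q) − (78 + 4q) = 14 → q' = 2.3.
Δq = 3.7 − 2.3 = 1.4; the wedge equals the tax, 14.
Deadweight loss = ½ × 1.4 × 14 = 9.80.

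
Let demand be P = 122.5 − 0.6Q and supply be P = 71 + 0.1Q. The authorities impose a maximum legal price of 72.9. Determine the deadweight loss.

1042.31

Competitive equilibrium: 122.5 − 0.6Q = 71 + 0.1Q → Q* = 73.5714, P* = 78.3571.
At the ceiling P = 72.9, quantity supplied = (72.9 − 71)/0.1 = 19.
Willingness to pay at Q' = 19: 122.5 − 0.6·19 = 111.1.
ΔQ = 73.5714 − 19 = 54.5714; wedge = 111.1 − 72.9 = 38.2.
Welfare loss = ½ × 54.5714 × 38.2 = 1042.31.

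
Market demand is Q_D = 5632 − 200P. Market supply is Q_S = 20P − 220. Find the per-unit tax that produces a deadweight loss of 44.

2.2

In inverse form: demand P = 28.16 − 0.005Q, supply P = 11 + 0.05Q.
Competitive equilibrium: 28.16 − 0.005Q = 11 + 0.05Q → Q* = 312, P* = 26.6.
A tax t gives ΔQ = t/0.055 and wedge t, so DWL = t²/0.11.
t²/0.11 = 44 → t² = 4.84 → t = 2.2.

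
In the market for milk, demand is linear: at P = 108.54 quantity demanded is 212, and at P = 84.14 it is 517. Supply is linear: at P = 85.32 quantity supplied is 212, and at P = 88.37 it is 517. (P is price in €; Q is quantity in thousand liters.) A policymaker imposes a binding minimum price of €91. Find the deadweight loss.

Demand slope = (84.14 − 108.54)/(517 − 212) = −0.08, so P = 125.5 − 0.08Q.
Supply slope = (88.37 − 85.32)/(517 − 212) = 0.01, so P = 83.2 + 0.01Q.
Competitive equilibrium: 125.5 − 0.08Q = 83.2 + 0.01Q → Q* = 470, P* = 87.9.
At the floor P = 91, quantity demanded = (125.5 − 91)/0.08 = 431.25.
Sellers' marginal cost at Q' = 431.25: 83.2 + 0.01·431.25 = 87.5125.
ΔQ = 470 − 431.25 = 38.75; wedge = 91 − 87.5125 = 3.4875.
Deadweight loss = ½ × 38.75 × 3.4875 = €67.57 thousand.

€67.57 thousand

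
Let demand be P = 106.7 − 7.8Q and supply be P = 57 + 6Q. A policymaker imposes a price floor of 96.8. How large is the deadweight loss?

37.53

Competitive equilibrium: 106.7 − 7.8Q = 57 + 6Q → Q* = 3.6014, P* = 78.6087.
At the floor P = 96.8, quantity demanded = (106.7 − 96.8)/7.8 = 1.2692.
Sellers' marginal cost at Q' = 1.2692: 57 + 6·1.2692 = 64.6152.
ΔQ = 3.6014 − 1.2692 = 2.3322; wedge = 96.8 − 64.6152 = 32.1848.
The triangle = ½ × 2.3322 × 32.1848 = 37.53.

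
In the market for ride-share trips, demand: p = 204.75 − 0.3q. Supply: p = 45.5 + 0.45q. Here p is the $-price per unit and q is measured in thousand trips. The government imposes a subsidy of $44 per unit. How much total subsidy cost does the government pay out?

$11924 thousand

Competitive equilibrium: 204.75 − 0.3q = 45.5 + 0.45q → q* = 212.3333, p* = 141.05.
The subsidy lowers effective supply by 44: p = 1.5 + 0.45q.
New quantity: 204.75 − 0.3q = 1.5 + 0.45q → q' = 271.
Total subsidy cost = 44 × 271 = $11924 thousand.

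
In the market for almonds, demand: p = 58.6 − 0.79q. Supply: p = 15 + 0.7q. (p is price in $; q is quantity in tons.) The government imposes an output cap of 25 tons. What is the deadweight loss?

Competitive equilibrium: 58.6 − 0.79q = 15 + 0.7q → q* = 29.2617, p* = 35.4832.
At q = 25: demand price = 58.6 − 0.79·25 = 38.85; supply price = 15 + 0.7·25 = 32.5.
Δq = 29.2617 − 25 = 4.2617; wedge = 38.85 − 32.5 = 6.35.
The triangle = ½ × 4.2617 × 6.35 = $13.53.

$13.53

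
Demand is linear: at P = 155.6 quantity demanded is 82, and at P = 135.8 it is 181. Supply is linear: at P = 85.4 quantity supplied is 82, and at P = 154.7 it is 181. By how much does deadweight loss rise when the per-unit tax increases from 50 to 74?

Demand slope = (135.8 − 155.6)/(181 − 82) = −0.2, so P = 172 − 0.2Q.
Supply slope = (154.7 − 85.4)/(181 − 82) = 0.7, so P = 28 + 0.7Q.
Competitive equilibrium: 172 − 0.2Q = 28 + 0.7Q → Q* = 160, P* = 140.
For a per-unit tax t: ΔQ = t/0.9, so DWL = ½·t·(t/0.9) = t²/1.8.
At t = 50: DWL = 1388.889. At t = 74: DWL = 3042.222.
Increase = 3042.222 − 1388.889 = 1653.33.

1653.33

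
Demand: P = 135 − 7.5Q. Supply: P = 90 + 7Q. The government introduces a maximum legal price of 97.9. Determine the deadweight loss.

Competitive equilibrium: 135 − 7.5Q = 90 + 7Q → Q* = 3.10345, P* = 111.72414.
At the ceiling P = 97.9, quantity supplied = (97.9 − 90)/7 = 1.12857.
Willingness to pay at Q' = 1.12857: 135 − 7.5·1.12857 = 126.53573.
ΔQ = 3.10345 − 1.12857 = 1.97488; wedge = 126.53573 − 97.9 = 28.63573.
Welfare loss = ½ × 1.97488 × 28.63573 = 28.28.

28.28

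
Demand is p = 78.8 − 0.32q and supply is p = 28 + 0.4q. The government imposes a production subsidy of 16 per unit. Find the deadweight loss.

Competitive equilibrium: 78.8 − 0.32q = 28 + 0.4q → q* = 70.5556, p* = 56.2222.
The subsidy lowers effective supply by 16: p = 12 + 0.4q.
New quantity: 78.8 − 0.32q = 12 + 0.4q → q' = 92.7778.
Overproduction Δq = 92.7778 − 70.5556 = 22.2222; wedge = subsidy = 16.
DWL = ½ × 22.2222 × 16 = 177.78.

177.78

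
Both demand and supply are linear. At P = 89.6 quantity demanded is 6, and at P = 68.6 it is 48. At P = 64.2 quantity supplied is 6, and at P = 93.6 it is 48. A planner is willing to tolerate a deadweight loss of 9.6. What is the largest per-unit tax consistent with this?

4.8

Demand slope = (68.6 − 89.6)/(48 − 6) = −0.5, so P = 92.6 − 0.5Q.
Supply slope = (93.6 − 64.2)/(48 − 6) = 0.7, so P = 60 + 0.7Q.
Competitive equilibrium: 92.6 − 0.5Q = 60 + 0.7Q → Q* = 27.1667, P* = 79.0167.
A tax t gives ΔQ = t/1.2 and wedge t, so DWL = t²/2.4.
t²/2.4 = 9.6 → t² = 23.04 → t = 4.8.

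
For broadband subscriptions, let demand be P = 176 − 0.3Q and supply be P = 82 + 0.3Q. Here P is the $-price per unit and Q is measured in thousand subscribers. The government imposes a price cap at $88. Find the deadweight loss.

$5603.33 thousand

Competitive equilibrium: 176 − 0.3Q = 82 + 0.3Q → Q* = 156.6667, P* = 129.
At the ceiling P = 88, quantity supplied = (88 − 82)/0.3 = 20.
Willingness to pay at Q' = 20: 176 − 0.3·20 = 170.
ΔQ = 156.6667 − 20 = 136.6667; wedge = 170 − 88 = 82.
Deadweight loss = ½ × 136.6667 × 82 = $5603.33 thousand.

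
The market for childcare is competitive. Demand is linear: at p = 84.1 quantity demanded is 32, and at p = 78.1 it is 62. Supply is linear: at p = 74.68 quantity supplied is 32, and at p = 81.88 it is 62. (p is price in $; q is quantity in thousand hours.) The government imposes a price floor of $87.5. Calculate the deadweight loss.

Demand slope = (78.1 − 84.1)/(62 − 32) = −0.2, so p = 90.5 − 0.2q.
Supply slope = (81.88 − 74.68)/(62 − 32) = 0.24, so p = 67 + 0.24q.
Competitive equilibrium: 90.5 − 0.2q = 67 + 0.24q → q* = 53.4091, p* = 79.8182.
At the floor p = 87.5, quantity demanded = (90.5 − 87.5)/0.2 = 15.
Sellers' marginal cost at q' = 15: 67 + 0.24·15 = 70.6.
Δq = 53.4091 − 15 = 38.4091; wedge = 87.5 − 70.6 = 16.9.
DWL = ½ × 38.4091 × 16.9 = $324.56 thousand.

$324.56 thousand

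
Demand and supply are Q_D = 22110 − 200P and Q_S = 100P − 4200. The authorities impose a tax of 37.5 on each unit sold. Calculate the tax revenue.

77625

In inverse form: demand P = 110.55 − 0.005Q, supply P = 42 + 0.01Q.
Competitive equilibrium: 110.55 − 0.005Q = 42 + 0.01Q → Q* = 4570, P* = 87.7.
With the tax, the buyer price exceeds the seller price by 37.5: (110.55 − 0.005Q) − (42 + 0.01Q) = 37.5 → Q' = 2070.
Tax revenue = 37.5 × 2070 = 77625.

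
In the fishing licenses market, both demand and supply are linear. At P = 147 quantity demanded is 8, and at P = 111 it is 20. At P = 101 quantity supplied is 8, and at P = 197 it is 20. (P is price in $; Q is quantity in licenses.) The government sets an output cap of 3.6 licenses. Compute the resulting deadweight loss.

Demand slope = (111 − 147)/(20 − 8) = −3, so P = 171 − 3Q.
Supply slope = (197 − 101)/(20 − 8) = 8, so P = 37 + 8Q.
Competitive equilibrium: 171 − 3Q = 37 + 8Q → Q* = 12.1818, P* = 134.4545.
At Q = 3.6: demand price = 171 − 3·3.6 = 160.2; supply price = 37 + 8·3.6 = 65.8.
ΔQ = 12.1818 − 3.6 = 8.5818; wedge = 160.2 − 65.8 = 94.4.
DWL = ½ × 8.5818 × 94.4 = $405.06.

$405.06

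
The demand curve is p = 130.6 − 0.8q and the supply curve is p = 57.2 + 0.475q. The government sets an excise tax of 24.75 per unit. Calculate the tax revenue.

944.38

Competitive equilibrium: 130.6 − 0.8q = 57.2 + 0.475q → q* = 57.5686, p* = 84.5451.
With the tax, the buyer price exceeds the seller price by 24.75: (130.6 − 0.8q) − (57.2 + 0.475q) = 24.75 → q' = 38.1569.
Tax revenue = 24.75 × 38.1569 = 944.38.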